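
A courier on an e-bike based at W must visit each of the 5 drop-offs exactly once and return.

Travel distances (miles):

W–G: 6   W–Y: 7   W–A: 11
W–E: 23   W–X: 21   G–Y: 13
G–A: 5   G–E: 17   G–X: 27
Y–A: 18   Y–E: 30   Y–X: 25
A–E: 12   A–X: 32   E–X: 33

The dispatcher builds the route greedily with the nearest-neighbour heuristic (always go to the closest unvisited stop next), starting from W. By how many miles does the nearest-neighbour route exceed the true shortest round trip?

Excess over optimum: 11 miles.

W: G=6, Y=7, A=11, X=21, E=23 ⇒ G
G: A=5, Y=13, E=17, X=27 ⇒ A
A: E=12, Y=18, X=32 ⇒ E
E: Y=30, X=33 ⇒ Y
Y: X=25 ⇒ X
NN route W → G → A → E → Y → X → W costs 99.
Optimal: W → G → A → E → X → Y → W costs 88 (by enumerating all 60 distinct tours).
Excess = 99 − 88 = 11.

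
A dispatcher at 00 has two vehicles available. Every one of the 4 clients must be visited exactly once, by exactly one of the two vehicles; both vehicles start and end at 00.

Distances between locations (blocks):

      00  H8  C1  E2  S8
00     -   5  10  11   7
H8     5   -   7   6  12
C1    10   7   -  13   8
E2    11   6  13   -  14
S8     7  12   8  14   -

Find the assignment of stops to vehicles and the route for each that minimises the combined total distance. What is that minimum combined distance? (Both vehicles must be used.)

Check every non-empty split of the stops between the two vehicles; for each half take its own optimal tour:
  {H8} + {C1, E2, S8}: 10 + 39 = 49
  {C1} + {H8, E2, S8}: 20 + 32 = 52
  {H8, C1} + {E2, S8}: 22 + 32 = 54
  {E2} + {H8, C1, S8}: 22 + 27 = 49
  {H8, E2} + {C1, S8}: 22 + 25 = 47
  {C1, E2} + {H8, S8}: 34 + 24 = 58
  … (7 splits in total)
Best: vehicle 1 00 → H8 → E2 → 00 = 22; vehicle 2 00 → C1 → S8 → 00 = 25; combined 47.

47 blocks — the smallest possible combined total.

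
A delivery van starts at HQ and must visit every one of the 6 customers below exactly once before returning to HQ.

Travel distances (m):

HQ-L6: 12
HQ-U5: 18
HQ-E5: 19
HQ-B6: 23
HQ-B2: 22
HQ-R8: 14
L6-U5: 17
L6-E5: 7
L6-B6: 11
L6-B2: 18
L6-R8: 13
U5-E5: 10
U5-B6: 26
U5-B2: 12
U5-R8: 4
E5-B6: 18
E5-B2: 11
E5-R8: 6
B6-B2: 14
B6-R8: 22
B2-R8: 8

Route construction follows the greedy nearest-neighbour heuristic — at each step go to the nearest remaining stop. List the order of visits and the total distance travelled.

78 m along HQ → L6 → E5 → R8 → U5 → B2 → B6 → HQ.

HQ → [L6:12 / R8:14 / U5:18 / E5:19 / B2:22 / B6:23] → L6 (12)
L6 → [E5:7 / B6:11 / R8:13 / U5:17 / B2:18] → E5 (7)
E5 → [R8:6 / U5:10 / B2:11 / B6:18] → R8 (6)
R8 → [U5:4 / B2:8 / B6:22] → U5 (4)
U5 → [B2:12 / B6:26] → B2 (12)
B2 → [B6:14] → B6 (14)
Return B6→HQ: 23.
Total = 12 + 7 + 6 + 4 + 12 + 14 + 23 = 78.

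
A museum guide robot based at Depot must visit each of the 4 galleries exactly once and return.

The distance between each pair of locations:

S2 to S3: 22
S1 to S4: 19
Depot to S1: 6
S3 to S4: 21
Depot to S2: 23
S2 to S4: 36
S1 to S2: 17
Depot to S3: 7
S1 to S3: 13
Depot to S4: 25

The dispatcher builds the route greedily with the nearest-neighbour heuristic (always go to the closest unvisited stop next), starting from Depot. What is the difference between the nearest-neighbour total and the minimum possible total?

12 longer than the optimal tour.

Depot: S1=6, S3=7, S2=23, S4=25 ⇒ S1
S1: S3=13, S2=17, S4=19 ⇒ S3
S3: S4=21, S2=22 ⇒ S4
S4: S2=36 ⇒ S2
NN route Depot → S1 → S3 → S4 → S2 → Depot costs 99.
Optimal: Depot → S1 → S2 → S4 → S3 → Depot costs 87 (by enumerating all 12 distinct tours).
Excess = 99 − 87 = 12.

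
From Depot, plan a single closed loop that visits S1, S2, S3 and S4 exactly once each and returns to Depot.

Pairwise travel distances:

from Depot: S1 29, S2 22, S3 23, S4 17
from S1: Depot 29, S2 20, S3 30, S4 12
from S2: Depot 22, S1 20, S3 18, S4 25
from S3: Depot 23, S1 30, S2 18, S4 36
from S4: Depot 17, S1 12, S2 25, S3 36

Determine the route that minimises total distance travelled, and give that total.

Depot-S1-S2-S3-S4-Depot: 29+20+18+36+17 = 120
Depot-S1-S2-S4-S3-Depot: 29+20+25+36+23 = 133
Depot-S1-S3-S2-S4-Depot: 29+30+18+25+17 = 119
Depot-S1-S3-S4-S2-Depot: 29+30+36+25+22 = 142
Depot-S1-S4-S2-S3-Depot: 29+12+25+18+23 = 107
Depot-S1-S4-S3-S2-Depot: 29+12+36+18+22 = 117
Depot-S2-S1-S3-S4-Depot: 22+20+30+36+17 = 125
Depot-S2-S1-S4-S3-Depot: 22+20+12+36+23 = 113
Depot-S2-S3-S1-S4-Depot: 22+18+30+12+17 = 99
Depot-S2-S4-S1-S3-Depot: 22+25+12+30+23 = 112
Depot-S3-S1-S2-S4-Depot: 23+30+20+25+17 = 115
Depot-S3-S2-S1-S4-Depot: 23+18+20+12+17 = 90
The minimum is 90.
One optimal route: Depot → S3 → S2 → S1 → S4 → Depot (or its reverse).

90 — the shortest possible round trip.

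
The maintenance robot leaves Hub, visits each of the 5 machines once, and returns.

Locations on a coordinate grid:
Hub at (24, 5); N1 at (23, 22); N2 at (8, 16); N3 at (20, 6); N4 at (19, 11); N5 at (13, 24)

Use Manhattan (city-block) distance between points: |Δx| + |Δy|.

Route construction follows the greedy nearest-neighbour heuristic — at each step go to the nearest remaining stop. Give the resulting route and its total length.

Total distance 78 via the nearest-neighbour route Hub → N3 → N4 → N1 → N5 → N2 → Hub.

At Hub the remaining stops are N3 5, N4 11, N1 18, N2 27, N5 30; go to N3.
At N3 the remaining stops are N4 6, N1 19, N2 22, N5 25; go to N4.
At N4 the remaining stops are N1 15, N2 16, N5 19; go to N1.
At N1 the remaining stops are N5 12, N2 21; go to N5.
At N5 the remaining stops are N2 13; go to N2.
Return N2→Hub: 27.
Total = 5 + 6 + 15 + 12 + 13 + 27 = 78.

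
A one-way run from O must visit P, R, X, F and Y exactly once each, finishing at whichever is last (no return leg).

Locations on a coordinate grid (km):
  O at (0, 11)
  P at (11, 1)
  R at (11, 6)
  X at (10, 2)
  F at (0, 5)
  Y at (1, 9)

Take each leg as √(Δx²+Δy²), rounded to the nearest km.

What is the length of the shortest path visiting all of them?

22 km — the minimum one-way total.

There are 5! = 120 possible orderings.
O - P - R - X - F - Y: 15+5+4+10+4 = 38
O - P - R - X - Y - F: 15+5+4+11+4 = 39
O - P - R - F - X - Y: 15+5+11+10+11 = 52
O - P - R - F - Y - X: 15+5+11+4+11 = 46
O - P - R - Y - X - F: 15+5+10+11+10 = 51
O - P - R - Y - F - X: 15+5+10+4+10 = 44
O - P - X - R - F - Y: 15+1+4+11+4 = 35
O - P - X - R - Y - F: 15+1+4+10+4 = 34
O - P - X - F - R - Y: 15+1+10+11+10 = 47
O - P - X - F - Y - R: 15+1+10+4+10 = 40
O - P - X - Y - R - F: 15+1+11+10+11 = 48
O - P - X - Y - F - R: 15+1+11+4+11 = 42
O - P - F - R - X - Y: 15+12+11+4+11 = 53
O - P - F - R - Y - X: 15+12+11+10+11 = 59
… (106 more)
O - Y - F - R - X - P: 2+4+11+4+1 = 22  ← best
The minimum is 22.
One shortest path: O → Y → F → R → X → P.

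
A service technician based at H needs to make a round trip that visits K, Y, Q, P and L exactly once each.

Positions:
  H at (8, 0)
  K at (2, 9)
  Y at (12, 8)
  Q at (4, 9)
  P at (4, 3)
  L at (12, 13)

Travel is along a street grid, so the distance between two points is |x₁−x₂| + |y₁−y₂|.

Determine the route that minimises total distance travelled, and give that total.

Shortest round trip = 46.

H → K → Y → Q → P → L → H: 15+11+9+6+18+17 = 76
H → K → Y → Q → L → P → H: 15+11+9+12+18+7 = 72
H → K → Y → P → Q → L → H: 15+11+13+6+12+17 = 74
H → K → Y → P → L → Q → H: 15+11+13+18+12+13 = 82
H → K → Y → L → Q → P → H: 15+11+5+12+6+7 = 56
H → K → Y → L → P → Q → H: 15+11+5+18+6+13 = 68
H → K → Q → Y → P → L → H: 15+2+9+13+18+17 = 74
H → K → Q → Y → L → P → H: 15+2+9+5+18+7 = 56
H → K → Q → P → Y → L → H: 15+2+6+13+5+17 = 58
H → K → Q → P → L → Y → H: 15+2+6+18+5+12 = 58
H → K → Q → L → Y → P → H: 15+2+12+5+13+7 = 54
H → K → Q → L → P → Y → H: 15+2+12+18+13+12 = 72
H → K → P → Y → Q → L → H: 15+8+13+9+12+17 = 74
H → K → P → Y → L → Q → H: 15+8+13+5+12+13 = 66
… (46 more)
H → Y → L → K → Q → P → H: 12+5+14+2+6+7 = 46  ← best
The minimum is 46.
One optimal route: H → Y → L → K → Q → P → H (or its reverse).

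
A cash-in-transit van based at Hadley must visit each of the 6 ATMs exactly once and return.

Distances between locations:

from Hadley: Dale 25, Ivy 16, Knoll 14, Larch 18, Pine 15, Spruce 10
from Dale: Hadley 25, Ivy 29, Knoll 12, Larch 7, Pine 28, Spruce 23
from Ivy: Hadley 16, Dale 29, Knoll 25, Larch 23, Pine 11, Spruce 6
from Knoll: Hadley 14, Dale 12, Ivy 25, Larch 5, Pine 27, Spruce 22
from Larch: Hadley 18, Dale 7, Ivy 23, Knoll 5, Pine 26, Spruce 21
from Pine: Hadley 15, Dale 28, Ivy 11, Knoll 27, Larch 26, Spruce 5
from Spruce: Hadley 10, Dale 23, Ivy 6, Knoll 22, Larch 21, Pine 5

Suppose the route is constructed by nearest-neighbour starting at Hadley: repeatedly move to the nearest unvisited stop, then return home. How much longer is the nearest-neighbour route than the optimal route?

From Hadley: Spruce=10, Knoll=14, Pine=15, Ivy=16, Larch=18, Dale=25 → choose Spruce (10).
From Spruce: Pine=5, Ivy=6, Larch=21, Knoll=22, Dale=23 → choose Pine (5).
From Pine: Ivy=11, Larch=26, Knoll=27, Dale=28 → choose Ivy (11).
From Ivy: Larch=23, Knoll=25, Dale=29 → choose Larch (23).
From Larch: Knoll=5, Dale=7 → choose Knoll (5).
From Knoll: Dale=12 → choose Dale (12).
NN route Hadley → Spruce → Pine → Ivy → Larch → Knoll → Dale → Hadley costs 91.
Optimal: Hadley → Ivy → Pine → Spruce → Dale → Larch → Knoll → Hadley costs 81 (by enumerating all 360 distinct tours).
Excess = 91 − 81 = 10.

The nearest-neighbour route is 10 longer than optimal.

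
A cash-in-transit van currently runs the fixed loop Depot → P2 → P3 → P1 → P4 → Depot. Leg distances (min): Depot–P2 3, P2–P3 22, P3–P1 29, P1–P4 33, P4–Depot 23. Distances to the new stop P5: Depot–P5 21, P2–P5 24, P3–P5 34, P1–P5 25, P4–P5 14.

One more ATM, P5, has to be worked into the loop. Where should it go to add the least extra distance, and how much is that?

Minimum extra distance: 6 min, inserting P5 between P1 and P4.

Insertion cost between consecutive stops i–j is d(i,P5) + d(P5,j) − d(i,j):
  between Depot and P2: 21 + 24 − 3 = 42
  between P2 and P3: 24 + 34 − 22 = 36
  between P3 and P1: 34 + 25 − 29 = 30
  between P1 and P4: 25 + 14 − 33 = 6
  between P4 and Depot: 14 + 21 − 23 = 12
Cheapest insertion is between P1 and P4, adding 6.
New total = 110 + 6 = 116.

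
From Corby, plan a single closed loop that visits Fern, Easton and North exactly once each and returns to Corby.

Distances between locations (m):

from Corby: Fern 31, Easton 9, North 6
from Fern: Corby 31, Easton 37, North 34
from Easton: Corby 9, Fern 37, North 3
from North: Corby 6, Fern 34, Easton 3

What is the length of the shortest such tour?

77 m — the shortest possible round trip.

With 3 stops there are 3!/2 = 3 distinct round trips (a route and its reverse cost the same).
Corby-Fern-Easton-North-Corby: 31+37+3+6 = 77
Corby-Fern-North-Easton-Corby: 31+34+3+9 = 77
Corby-Easton-Fern-North-Corby: 9+37+34+6 = 86
The minimum is 77.
One optimal route: Corby → Fern → Easton → North → Corby (or its reverse).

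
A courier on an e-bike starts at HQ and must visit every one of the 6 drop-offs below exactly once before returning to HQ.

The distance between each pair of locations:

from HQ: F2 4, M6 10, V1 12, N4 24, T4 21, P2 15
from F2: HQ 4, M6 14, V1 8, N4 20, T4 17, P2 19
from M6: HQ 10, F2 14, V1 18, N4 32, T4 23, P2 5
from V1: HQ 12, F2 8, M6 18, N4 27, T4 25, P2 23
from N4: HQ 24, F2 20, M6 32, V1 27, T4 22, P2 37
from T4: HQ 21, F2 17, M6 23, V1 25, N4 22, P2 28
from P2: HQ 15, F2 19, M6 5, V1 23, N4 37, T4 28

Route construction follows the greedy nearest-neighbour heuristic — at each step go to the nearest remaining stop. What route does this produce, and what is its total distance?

Nearest-neighbour total = 109; route HQ → F2 → V1 → M6 → P2 → T4 → N4 → HQ.

At HQ the remaining stops are F2 4, M6 10, V1 12, P2 15, T4 21, N4 24; go to F2.
At F2 the remaining stops are V1 8, M6 14, T4 17, P2 19, N4 20; go to V1.
At V1 the remaining stops are M6 18, P2 23, T4 25, N4 27; go to M6.
At M6 the remaining stops are P2 5, T4 23, N4 32; go to P2.
At P2 the remaining stops are T4 28, N4 37; go to T4.
At T4 the remaining stops are N4 22; go to N4.
Return N4→HQ: 24.
Total = 4 + 8 + 18 + 5 + 28 + 22 + 24 = 109.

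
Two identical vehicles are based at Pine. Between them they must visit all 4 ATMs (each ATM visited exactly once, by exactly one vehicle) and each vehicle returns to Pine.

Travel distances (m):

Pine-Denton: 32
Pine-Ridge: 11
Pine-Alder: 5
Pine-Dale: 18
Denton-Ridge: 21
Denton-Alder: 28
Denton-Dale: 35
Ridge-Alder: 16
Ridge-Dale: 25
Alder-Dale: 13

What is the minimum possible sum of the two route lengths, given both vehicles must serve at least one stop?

95 m — the smallest possible combined total.

Check every non-empty split of the stops between the two vehicles; for each half take its own optimal tour:
  {Denton} + {Ridge, Alder, Dale}: 64 + 54 = 118
  {Ridge} + {Denton, Alder, Dale}: 22 + 85 = 107
  {Denton, Ridge} + {Alder, Dale}: 64 + 36 = 100
  {Alder} + {Denton, Ridge, Dale}: 10 + 85 = 95
  {Denton, Alder} + {Ridge, Dale}: 65 + 54 = 119
  {Ridge, Alder} + {Denton, Dale}: 32 + 85 = 117
  … (7 splits in total)
Best: vehicle 1 Pine → Alder → Pine = 10; vehicle 2 Pine → Ridge → Denton → Dale → Pine = 85; combined 95.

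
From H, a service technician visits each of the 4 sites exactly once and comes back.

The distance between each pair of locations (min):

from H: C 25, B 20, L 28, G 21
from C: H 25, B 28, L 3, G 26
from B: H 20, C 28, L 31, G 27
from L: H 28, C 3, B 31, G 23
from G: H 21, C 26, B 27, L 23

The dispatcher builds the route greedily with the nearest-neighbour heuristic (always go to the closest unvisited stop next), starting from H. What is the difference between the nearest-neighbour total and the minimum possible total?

Excess over optimum: 3 min.

H: B=20, G=21, C=25, L=28 ⇒ B
B: G=27, C=28, L=31 ⇒ G
G: L=23, C=26 ⇒ L
L: C=3 ⇒ C
NN route H → B → G → L → C → H costs 98.
Optimal: H → B → C → L → G → H costs 95 (by enumerating all 12 distinct tours).
Excess = 98 − 95 = 3.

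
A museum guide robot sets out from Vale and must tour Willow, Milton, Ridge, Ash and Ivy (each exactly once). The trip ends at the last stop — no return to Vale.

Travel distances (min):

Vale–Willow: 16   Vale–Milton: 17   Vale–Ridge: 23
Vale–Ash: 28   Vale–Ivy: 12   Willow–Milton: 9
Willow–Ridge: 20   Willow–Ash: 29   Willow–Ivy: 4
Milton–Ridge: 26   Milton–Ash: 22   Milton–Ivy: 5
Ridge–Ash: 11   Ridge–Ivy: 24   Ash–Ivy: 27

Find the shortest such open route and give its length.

Shortest open route: 57 min.

There are 5! = 120 possible orderings.
Vale→Willow→Milton→Ridge→Ash→Ivy: 16+9+26+11+27 = 89
Vale→Willow→Milton→Ridge→Ivy→Ash: 16+9+26+24+27 = 102
Vale→Willow→Milton→Ash→Ridge→Ivy: 16+9+22+11+24 = 82
Vale→Willow→Milton→Ash→Ivy→Ridge: 16+9+22+27+24 = 98
Vale→Willow→Milton→Ivy→Ridge→Ash: 16+9+5+24+11 = 65
Vale→Willow→Milton→Ivy→Ash→Ridge: 16+9+5+27+11 = 68
Vale→Willow→Ridge→Milton→Ash→Ivy: 16+20+26+22+27 = 111
Vale→Willow→Ridge→Milton→Ivy→Ash: 16+20+26+5+27 = 94
Vale→Willow→Ridge→Ash→Milton→Ivy: 16+20+11+22+5 = 74
Vale→Willow→Ridge→Ash→Ivy→Milton: 16+20+11+27+5 = 79
Vale→Willow→Ridge→Ivy→Milton→Ash: 16+20+24+5+22 = 87
Vale→Willow→Ridge→Ivy→Ash→Milton: 16+20+24+27+22 = 109
Vale→Willow→Ash→Milton→Ridge→Ivy: 16+29+22+26+24 = 117
Vale→Willow→Ash→Milton→Ivy→Ridge: 16+29+22+5+24 = 96
… (106 more)
Vale→Milton→Ivy→Willow→Ridge→Ash: 17+5+4+20+11 = 57  ← best
The minimum is 57.
One shortest path: Vale → Milton → Ivy → Willow → Ridge → Ash.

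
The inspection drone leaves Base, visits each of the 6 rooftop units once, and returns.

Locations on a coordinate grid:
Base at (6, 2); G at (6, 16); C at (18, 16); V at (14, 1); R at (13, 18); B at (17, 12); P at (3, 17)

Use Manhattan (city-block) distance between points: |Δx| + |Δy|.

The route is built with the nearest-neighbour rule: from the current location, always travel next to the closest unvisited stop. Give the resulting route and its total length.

66 along Base → V → B → C → R → G → P → Base.

From Base: distances to unvisited — V=9, G=14, P=18, B=21, R=23, C=26. Nearest is V (9).
From V: distances to unvisited — B=14, R=18, C=19, G=23, P=27. Nearest is B (14).
From B: distances to unvisited — C=5, R=10, G=15, P=19. Nearest is C (5).
From C: distances to unvisited — R=7, G=12, P=16. Nearest is R (7).
From R: distances to unvisited — G=9, P=11. Nearest is G (9).
From G: distances to unvisited — P=4. Nearest is P (4).
Return P→Base: 18.
Total = 9 + 14 + 5 + 7 + 9 + 4 + 18 = 66.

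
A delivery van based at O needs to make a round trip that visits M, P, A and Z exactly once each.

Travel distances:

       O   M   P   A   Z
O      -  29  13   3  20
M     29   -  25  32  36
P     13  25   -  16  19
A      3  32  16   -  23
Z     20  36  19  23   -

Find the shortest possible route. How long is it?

99 — the shortest possible round trip.

O - M - P - A - Z - O: 29+25+16+23+20 = 113
O - M - P - Z - A - O: 29+25+19+23+3 = 99
O - M - A - P - Z - O: 29+32+16+19+20 = 116
O - M - A - Z - P - O: 29+32+23+19+13 = 116
O - M - Z - P - A - O: 29+36+19+16+3 = 103
O - M - Z - A - P - O: 29+36+23+16+13 = 117
O - P - M - A - Z - O: 13+25+32+23+20 = 113
O - P - M - Z - A - O: 13+25+36+23+3 = 100
O - P - A - M - Z - O: 13+16+32+36+20 = 117
O - P - Z - M - A - O: 13+19+36+32+3 = 103
O - A - M - P - Z - O: 3+32+25+19+20 = 99
O - A - P - M - Z - O: 3+16+25+36+20 = 100
The minimum is 99.
One optimal route: O → M → P → Z → A → O (or its reverse).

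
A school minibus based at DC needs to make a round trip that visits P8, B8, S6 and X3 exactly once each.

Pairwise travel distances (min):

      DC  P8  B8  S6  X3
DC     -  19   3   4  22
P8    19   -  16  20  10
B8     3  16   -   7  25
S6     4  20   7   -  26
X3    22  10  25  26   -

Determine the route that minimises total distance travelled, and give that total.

59 min — the shortest possible round trip.

With 4 stops there are 4!/2 = 12 distinct round trips (a route and its reverse cost the same).
DC-P8-B8-S6-X3-DC: 19+16+7+26+22 = 90
DC-P8-B8-X3-S6-DC: 19+16+25+26+4 = 90
DC-P8-S6-B8-X3-DC: 19+20+7+25+22 = 93
DC-P8-S6-X3-B8-DC: 19+20+26+25+3 = 93
DC-P8-X3-B8-S6-DC: 19+10+25+7+4 = 65
DC-P8-X3-S6-B8-DC: 19+10+26+7+3 = 65
DC-B8-P8-S6-X3-DC: 3+16+20+26+22 = 87
DC-B8-P8-X3-S6-DC: 3+16+10+26+4 = 59
DC-B8-S6-P8-X3-DC: 3+7+20+10+22 = 62
DC-B8-X3-P8-S6-DC: 3+25+10+20+4 = 62
DC-S6-P8-B8-X3-DC: 4+20+16+25+22 = 87
DC-S6-B8-P8-X3-DC: 4+7+16+10+22 = 59
The minimum is 59.
One optimal route: DC → B8 → P8 → X3 → S6 → DC (or its reverse).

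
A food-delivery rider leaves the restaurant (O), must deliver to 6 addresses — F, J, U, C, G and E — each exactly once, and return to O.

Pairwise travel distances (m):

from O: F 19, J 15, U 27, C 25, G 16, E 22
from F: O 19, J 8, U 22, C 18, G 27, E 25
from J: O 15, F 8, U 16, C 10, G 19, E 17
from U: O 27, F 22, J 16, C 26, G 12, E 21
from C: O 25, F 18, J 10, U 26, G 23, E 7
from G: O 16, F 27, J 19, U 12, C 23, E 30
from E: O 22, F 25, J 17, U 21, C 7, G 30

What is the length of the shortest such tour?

There are 360 distinct closed tours to check (reversals are equivalent).
O-F-J-U-C-G-E-O: 19+8+16+26+23+30+22 = 144
O-F-J-U-C-E-G-O: 19+8+16+26+7+30+16 = 122
O-F-J-U-G-C-E-O: 19+8+16+12+23+7+22 = 107
O-F-J-U-G-E-C-O: 19+8+16+12+30+7+25 = 117
O-F-J-U-E-C-G-O: 19+8+16+21+7+23+16 = 110
O-F-J-U-E-G-C-O: 19+8+16+21+30+23+25 = 142
O-F-J-C-U-G-E-O: 19+8+10+26+12+30+22 = 127
O-F-J-C-U-E-G-O: 19+8+10+26+21+30+16 = 130
… (352 more)
O-F-J-C-E-U-G-O: 19+8+10+7+21+12+16 = 93  ← best
The minimum is 93.
One optimal route: O → F → J → C → E → U → G → O (or its reverse).

Minimum total distance: 93 m.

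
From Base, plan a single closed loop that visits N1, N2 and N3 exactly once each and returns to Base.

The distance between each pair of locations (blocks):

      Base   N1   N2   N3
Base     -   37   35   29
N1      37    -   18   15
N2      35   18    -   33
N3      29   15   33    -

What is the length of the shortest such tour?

Shortest round trip = 97 blocks.

With 3 stops there are 3!/2 = 3 distinct round trips (a route and its reverse cost the same).
Base - N1 - N2 - N3 - Base: 37+18+33+29 = 117
Base - N1 - N3 - N2 - Base: 37+15+33+35 = 120
Base - N2 - N1 - N3 - Base: 35+18+15+29 = 97
The minimum is 97.
One optimal route: Base → N2 → N1 → N3 → Base (or its reverse).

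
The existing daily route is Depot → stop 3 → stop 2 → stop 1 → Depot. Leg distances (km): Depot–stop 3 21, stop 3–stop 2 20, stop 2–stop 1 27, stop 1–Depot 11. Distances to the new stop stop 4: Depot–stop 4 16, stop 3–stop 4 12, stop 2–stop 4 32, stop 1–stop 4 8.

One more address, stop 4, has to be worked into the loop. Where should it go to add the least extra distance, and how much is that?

Insertion cost between consecutive stops i–j is d(i,stop 4) + d(stop 4,j) − d(i,j):
  between Depot and stop 3: 16 + 12 − 21 = 7
  between stop 3 and stop 2: 12 + 32 − 20 = 24
  between stop 2 and stop 1: 32 + 8 − 27 = 13
  between stop 1 and Depot: 8 + 16 − 11 = 13
Cheapest insertion is between Depot and stop 3, adding 7.
New total = 79 + 7 = 86.

Adding 7 km by placing stop 4 on the Depot–stop 3 leg.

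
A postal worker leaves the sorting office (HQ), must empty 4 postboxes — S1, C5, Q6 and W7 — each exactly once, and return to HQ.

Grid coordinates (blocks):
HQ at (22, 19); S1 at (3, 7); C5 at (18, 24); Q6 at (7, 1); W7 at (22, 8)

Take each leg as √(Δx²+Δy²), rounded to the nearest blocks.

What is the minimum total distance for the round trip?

Shortest round trip = 64 blocks.

There are 12 distinct closed tours to check (reversals are equivalent).
HQ → S1 → C5 → Q6 → W7 → HQ: 22+23+25+17+11 = 98
HQ → S1 → C5 → W7 → Q6 → HQ: 22+23+16+17+23 = 101
HQ → S1 → Q6 → C5 → W7 → HQ: 22+7+25+16+11 = 81
HQ → S1 → Q6 → W7 → C5 → HQ: 22+7+17+16+6 = 68
HQ → S1 → W7 → C5 → Q6 → HQ: 22+19+16+25+23 = 105
HQ → S1 → W7 → Q6 → C5 → HQ: 22+19+17+25+6 = 89
HQ → C5 → S1 → Q6 → W7 → HQ: 6+23+7+17+11 = 64
HQ → C5 → S1 → W7 → Q6 → HQ: 6+23+19+17+23 = 88
HQ → C5 → Q6 → S1 → W7 → HQ: 6+25+7+19+11 = 68
HQ → C5 → W7 → S1 → Q6 → HQ: 6+16+19+7+23 = 71
HQ → Q6 → S1 → C5 → W7 → HQ: 23+7+23+16+11 = 80
HQ → Q6 → C5 → S1 → W7 → HQ: 23+25+23+19+11 = 101
The minimum is 64.
One optimal route: HQ → C5 → S1 → Q6 → W7 → HQ (or its reverse).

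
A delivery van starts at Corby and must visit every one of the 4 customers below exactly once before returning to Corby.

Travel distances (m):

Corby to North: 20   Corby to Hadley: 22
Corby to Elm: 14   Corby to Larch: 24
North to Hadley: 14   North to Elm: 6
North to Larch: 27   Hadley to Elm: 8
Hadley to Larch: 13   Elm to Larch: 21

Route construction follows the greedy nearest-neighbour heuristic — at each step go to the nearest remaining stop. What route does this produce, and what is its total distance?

Corby → [Elm:14 / North:20 / Hadley:22 / Larch:24] → Elm (14)
Elm → [North:6 / Hadley:8 / Larch:21] → North (6)
North → [Hadley:14 / Larch:27] → Hadley (14)
Hadley → [Larch:13] → Larch (13)
Return Larch→Corby: 24.
Total = 14 + 6 + 14 + 13 + 24 = 71.

71 m along Corby → Elm → North → Hadley → Larch → Corby.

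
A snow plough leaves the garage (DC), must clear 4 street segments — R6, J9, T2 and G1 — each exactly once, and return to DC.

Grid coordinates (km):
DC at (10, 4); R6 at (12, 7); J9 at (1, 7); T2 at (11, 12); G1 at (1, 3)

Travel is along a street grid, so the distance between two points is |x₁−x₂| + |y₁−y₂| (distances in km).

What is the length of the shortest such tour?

Shortest round trip = 40 km.

There are 12 distinct closed tours to check (reversals are equivalent).
DC-R6-J9-T2-G1-DC: 5+11+15+19+10 = 60
DC-R6-J9-G1-T2-DC: 5+11+4+19+9 = 48
DC-R6-T2-J9-G1-DC: 5+6+15+4+10 = 40
DC-R6-T2-G1-J9-DC: 5+6+19+4+12 = 46
DC-R6-G1-J9-T2-DC: 5+15+4+15+9 = 48
DC-R6-G1-T2-J9-DC: 5+15+19+15+12 = 66
DC-J9-R6-T2-G1-DC: 12+11+6+19+10 = 58
DC-J9-R6-G1-T2-DC: 12+11+15+19+9 = 66
DC-J9-T2-R6-G1-DC: 12+15+6+15+10 = 58
DC-J9-G1-R6-T2-DC: 12+4+15+6+9 = 46
DC-T2-R6-J9-G1-DC: 9+6+11+4+10 = 40
DC-T2-J9-R6-G1-DC: 9+15+11+15+10 = 60
The minimum is 40.
One optimal route: DC → R6 → T2 → J9 → G1 → DC (or its reverse).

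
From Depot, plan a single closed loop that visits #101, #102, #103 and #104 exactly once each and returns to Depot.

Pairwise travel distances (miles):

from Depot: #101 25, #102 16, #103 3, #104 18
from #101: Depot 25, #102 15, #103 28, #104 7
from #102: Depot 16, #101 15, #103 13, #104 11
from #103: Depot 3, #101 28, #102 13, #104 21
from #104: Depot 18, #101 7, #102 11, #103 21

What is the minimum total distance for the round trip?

Shortest round trip = 56 miles.

There are 12 distinct closed tours to check (reversals are equivalent).
Depot → #101 → #102 → #103 → #104 → Depot: 25+15+13+21+18 = 92
Depot → #101 → #102 → #104 → #103 → Depot: 25+15+11+21+3 = 75
Depot → #101 → #103 → #102 → #104 → Depot: 25+28+13+11+18 = 95
Depot → #101 → #103 → #104 → #102 → Depot: 25+28+21+11+16 = 101
Depot → #101 → #104 → #102 → #103 → Depot: 25+7+11+13+3 = 59
Depot → #101 → #104 → #103 → #102 → Depot: 25+7+21+13+16 = 82
Depot → #102 → #101 → #103 → #104 → Depot: 16+15+28+21+18 = 98
Depot → #102 → #101 → #104 → #103 → Depot: 16+15+7+21+3 = 62
Depot → #102 → #103 → #101 → #104 → Depot: 16+13+28+7+18 = 82
Depot → #102 → #104 → #101 → #103 → Depot: 16+11+7+28+3 = 65
Depot → #103 → #101 → #102 → #104 → Depot: 3+28+15+11+18 = 75
Depot → #103 → #102 → #101 → #104 → Depot: 3+13+15+7+18 = 56
The minimum is 56.
One optimal route: Depot → #103 → #102 → #101 → #104 → Depot (or its reverse).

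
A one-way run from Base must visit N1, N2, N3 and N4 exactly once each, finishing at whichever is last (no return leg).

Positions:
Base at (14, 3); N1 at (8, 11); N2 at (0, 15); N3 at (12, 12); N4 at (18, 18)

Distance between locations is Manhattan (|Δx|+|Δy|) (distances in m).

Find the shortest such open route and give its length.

Shortest open route: 48 m.

There are 4! = 24 possible orderings.
Base → N1 → N2 → N3 → N4: 14+12+15+12 = 53
Base → N1 → N2 → N4 → N3: 14+12+21+12 = 59
Base → N1 → N3 → N2 → N4: 14+5+15+21 = 55
Base → N1 → N3 → N4 → N2: 14+5+12+21 = 52
Base → N1 → N4 → N2 → N3: 14+17+21+15 = 67
Base → N1 → N4 → N3 → N2: 14+17+12+15 = 58
Base → N2 → N1 → N3 → N4: 26+12+5+12 = 55
Base → N2 → N1 → N4 → N3: 26+12+17+12 = 67
Base → N2 → N3 → N1 → N4: 26+15+5+17 = 63
Base → N2 → N3 → N4 → N1: 26+15+12+17 = 70
Base → N2 → N4 → N1 → N3: 26+21+17+5 = 69
Base → N2 → N4 → N3 → N1: 26+21+12+5 = 64
Base → N3 → N1 → N2 → N4: 11+5+12+21 = 49
Base → N3 → N1 → N4 → N2: 11+5+17+21 = 54
… (10 more)
Base → N4 → N3 → N1 → N2: 19+12+5+12 = 48  ← best
The minimum is 48.
One shortest path: Base → N4 → N3 → N1 → N2.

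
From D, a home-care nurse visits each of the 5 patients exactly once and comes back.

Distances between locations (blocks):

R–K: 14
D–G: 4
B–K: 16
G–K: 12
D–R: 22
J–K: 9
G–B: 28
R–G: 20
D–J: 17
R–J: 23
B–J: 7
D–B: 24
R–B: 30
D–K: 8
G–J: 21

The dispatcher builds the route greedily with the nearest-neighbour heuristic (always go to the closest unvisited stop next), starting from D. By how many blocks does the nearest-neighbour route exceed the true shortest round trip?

From D: G=4, K=8, J=17, R=22, B=24 → choose G (4).
From G: K=12, R=20, J=21, B=28 → choose K (12).
From K: J=9, R=14, B=16 → choose J (9).
From J: B=7, R=23 → choose B (7).
From B: R=30 → choose R (30).
NN route D → G → K → J → B → R → D costs 84.
Optimal: D → G → R → B → J → K → D costs 78 (by enumerating all 60 distinct tours).
Excess = 84 − 78 = 6.

Excess over optimum: 6 blocks.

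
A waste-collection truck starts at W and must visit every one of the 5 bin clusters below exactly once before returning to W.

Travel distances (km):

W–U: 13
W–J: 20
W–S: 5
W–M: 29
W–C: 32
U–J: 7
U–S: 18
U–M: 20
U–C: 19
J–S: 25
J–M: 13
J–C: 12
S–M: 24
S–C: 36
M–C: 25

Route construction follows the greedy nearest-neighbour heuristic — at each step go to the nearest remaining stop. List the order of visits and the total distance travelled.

Nearest-neighbour total = 96 km; route W → S → U → J → C → M → W.

W → [S:5 / U:13 / J:20 / M:29 / C:32] → S (5)
S → [U:18 / M:24 / J:25 / C:36] → U (18)
U → [J:7 / C:19 / M:20] → J (7)
J → [C:12 / M:13] → C (12)
C → [M:25] → M (25)
Return M→W: 29.
Total = 5 + 18 + 7 + 12 + 25 + 29 = 96.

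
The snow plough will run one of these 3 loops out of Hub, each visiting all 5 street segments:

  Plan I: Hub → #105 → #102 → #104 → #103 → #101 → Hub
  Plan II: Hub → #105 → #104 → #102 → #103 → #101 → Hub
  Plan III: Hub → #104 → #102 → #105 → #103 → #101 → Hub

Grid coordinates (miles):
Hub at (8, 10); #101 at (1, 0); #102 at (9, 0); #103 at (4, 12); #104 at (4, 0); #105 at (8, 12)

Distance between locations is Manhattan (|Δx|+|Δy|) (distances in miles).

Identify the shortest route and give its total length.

Plan I: 2 + 13 + 5 + 12 + 15 + 17 = 64
Plan II: 2 + 16 + 5 + 17 + 15 + 17 = 72
Plan III: 14 + 5 + 13 + 4 + 15 + 17 = 68

64 miles — Plan I is the shortest.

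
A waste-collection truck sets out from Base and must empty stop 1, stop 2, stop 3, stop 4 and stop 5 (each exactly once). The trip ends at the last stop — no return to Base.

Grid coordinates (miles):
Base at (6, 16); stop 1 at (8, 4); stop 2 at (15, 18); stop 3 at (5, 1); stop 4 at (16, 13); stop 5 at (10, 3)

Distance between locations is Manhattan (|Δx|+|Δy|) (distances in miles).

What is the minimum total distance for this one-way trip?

There are 5! = 120 possible orderings.
Base→stop 1→stop 2→stop 3→stop 4→stop 5: 14+21+27+23+16 = 101
Base→stop 1→stop 2→stop 3→stop 5→stop 4: 14+21+27+7+16 = 85
Base→stop 1→stop 2→stop 4→stop 3→stop 5: 14+21+6+23+7 = 71
Base→stop 1→stop 2→stop 4→stop 5→stop 3: 14+21+6+16+7 = 64
Base→stop 1→stop 2→stop 5→stop 3→stop 4: 14+21+20+7+23 = 85
Base→stop 1→stop 2→stop 5→stop 4→stop 3: 14+21+20+16+23 = 94
Base→stop 1→stop 3→stop 2→stop 4→stop 5: 14+6+27+6+16 = 69
Base→stop 1→stop 3→stop 2→stop 5→stop 4: 14+6+27+20+16 = 83
Base→stop 1→stop 3→stop 4→stop 2→stop 5: 14+6+23+6+20 = 69
Base→stop 1→stop 3→stop 4→stop 5→stop 2: 14+6+23+16+20 = 79
Base→stop 1→stop 3→stop 5→stop 2→stop 4: 14+6+7+20+6 = 53
Base→stop 1→stop 3→stop 5→stop 4→stop 2: 14+6+7+16+6 = 49
Base→stop 1→stop 4→stop 2→stop 3→stop 5: 14+17+6+27+7 = 71
Base→stop 1→stop 4→stop 2→stop 5→stop 3: 14+17+6+20+7 = 64
… (106 more)
Base→stop 2→stop 4→stop 5→stop 1→stop 3: 11+6+16+3+6 = 42  ← best
The minimum is 42.
One shortest path: Base → stop 2 → stop 4 → stop 5 → stop 1 → stop 3.

42 miles — the minimum one-way total.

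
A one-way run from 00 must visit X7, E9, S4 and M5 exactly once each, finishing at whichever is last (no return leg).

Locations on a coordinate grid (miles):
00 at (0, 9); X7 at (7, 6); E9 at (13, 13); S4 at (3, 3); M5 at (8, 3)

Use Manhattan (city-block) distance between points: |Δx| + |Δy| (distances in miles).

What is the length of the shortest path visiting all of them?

31 miles — the minimum one-way total.

There are 4! = 24 possible orderings.
00 → X7 → E9 → S4 → M5: 10+13+20+5 = 48
00 → X7 → E9 → M5 → S4: 10+13+15+5 = 43
00 → X7 → S4 → E9 → M5: 10+7+20+15 = 52
00 → X7 → S4 → M5 → E9: 10+7+5+15 = 37
00 → X7 → M5 → E9 → S4: 10+4+15+20 = 49
00 → X7 → M5 → S4 → E9: 10+4+5+20 = 39
00 → E9 → X7 → S4 → M5: 17+13+7+5 = 42
00 → E9 → X7 → M5 → S4: 17+13+4+5 = 39
00 → E9 → S4 → X7 → M5: 17+20+7+4 = 48
00 → E9 → S4 → M5 → X7: 17+20+5+4 = 46
00 → E9 → M5 → X7 → S4: 17+15+4+7 = 43
00 → E9 → M5 → S4 → X7: 17+15+5+7 = 44
00 → S4 → X7 → E9 → M5: 9+7+13+15 = 44
00 → S4 → X7 → M5 → E9: 9+7+4+15 = 35
… (10 more)
00 → S4 → M5 → X7 → E9: 9+5+4+13 = 31  ← best
The minimum is 31.
One shortest path: 00 → S4 → M5 → X7 → E9.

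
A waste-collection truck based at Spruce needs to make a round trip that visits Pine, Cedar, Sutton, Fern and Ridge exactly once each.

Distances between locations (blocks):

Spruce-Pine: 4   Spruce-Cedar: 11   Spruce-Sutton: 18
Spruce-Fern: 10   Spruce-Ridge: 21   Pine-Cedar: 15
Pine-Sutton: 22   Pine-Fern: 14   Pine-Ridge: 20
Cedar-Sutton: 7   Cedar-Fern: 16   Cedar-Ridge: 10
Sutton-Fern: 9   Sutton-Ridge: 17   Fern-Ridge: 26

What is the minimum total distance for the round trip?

Minimum total distance: 60 blocks.

There are 60 distinct closed tours to check (reversals are equivalent).
Spruce → Pine → Cedar → Sutton → Fern → Ridge → Spruce: 4+15+7+9+26+21 = 82
Spruce → Pine → Cedar → Sutton → Ridge → Fern → Spruce: 4+15+7+17+26+10 = 79
Spruce → Pine → Cedar → Fern → Sutton → Ridge → Spruce: 4+15+16+9+17+21 = 82
Spruce → Pine → Cedar → Fern → Ridge → Sutton → Spruce: 4+15+16+26+17+18 = 96
Spruce → Pine → Cedar → Ridge → Sutton → Fern → Spruce: 4+15+10+17+9+10 = 65
Spruce → Pine → Cedar → Ridge → Fern → Sutton → Spruce: 4+15+10+26+9+18 = 82
Spruce → Pine → Sutton → Cedar → Fern → Ridge → Spruce: 4+22+7+16+26+21 = 96
Spruce → Pine → Sutton → Cedar → Ridge → Fern → Spruce: 4+22+7+10+26+10 = 79
Spruce → Pine → Sutton → Fern → Cedar → Ridge → Spruce: 4+22+9+16+10+21 = 82
Spruce → Pine → Sutton → Fern → Ridge → Cedar → Spruce: 4+22+9+26+10+11 = 82
Spruce → Pine → Sutton → Ridge → Cedar → Fern → Spruce: 4+22+17+10+16+10 = 79
Spruce → Pine → Sutton → Ridge → Fern → Cedar → Spruce: 4+22+17+26+16+11 = 96
Spruce → Pine → Fern → Cedar → Sutton → Ridge → Spruce: 4+14+16+7+17+21 = 79
Spruce → Pine → Fern → Cedar → Ridge → Sutton → Spruce: 4+14+16+10+17+18 = 79
… (46 more)
Spruce → Pine → Ridge → Cedar → Sutton → Fern → Spruce: 4+20+10+7+9+10 = 60  ← best
The minimum is 60.
One optimal route: Spruce → Pine → Ridge → Cedar → Sutton → Fern → Spruce (or its reverse).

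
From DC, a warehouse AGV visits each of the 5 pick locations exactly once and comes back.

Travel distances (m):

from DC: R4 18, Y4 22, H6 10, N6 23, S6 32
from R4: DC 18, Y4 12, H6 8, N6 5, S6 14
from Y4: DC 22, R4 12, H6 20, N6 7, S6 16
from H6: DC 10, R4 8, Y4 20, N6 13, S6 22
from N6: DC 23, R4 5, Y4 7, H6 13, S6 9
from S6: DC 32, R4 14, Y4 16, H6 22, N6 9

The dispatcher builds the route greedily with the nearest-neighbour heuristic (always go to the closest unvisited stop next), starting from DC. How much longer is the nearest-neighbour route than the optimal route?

Excess over optimum: 8 m.

DC: H6=10, R4=18, Y4=22, N6=23, S6=32 ⇒ H6
H6: R4=8, N6=13, Y4=20, S6=22 ⇒ R4
R4: N6=5, Y4=12, S6=14 ⇒ N6
N6: Y4=7, S6=9 ⇒ Y4
Y4: S6=16 ⇒ S6
NN route DC → H6 → R4 → N6 → Y4 → S6 → DC costs 78.
Optimal: DC → Y4 → N6 → S6 → R4 → H6 → DC costs 70 (by enumerating all 60 distinct tours).
Excess = 78 − 70 = 8.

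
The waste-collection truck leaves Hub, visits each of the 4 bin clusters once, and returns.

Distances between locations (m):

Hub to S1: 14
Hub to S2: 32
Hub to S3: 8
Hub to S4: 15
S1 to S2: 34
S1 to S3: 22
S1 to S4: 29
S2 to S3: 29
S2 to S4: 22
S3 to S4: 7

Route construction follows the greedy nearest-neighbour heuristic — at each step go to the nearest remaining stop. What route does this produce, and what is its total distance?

85 m along Hub → S3 → S4 → S2 → S1 → Hub.

At Hub the remaining stops are S3 8, S1 14, S4 15, S2 32; go to S3.
At S3 the remaining stops are S4 7, S1 22, S2 29; go to S4.
At S4 the remaining stops are S2 22, S1 29; go to S2.
At S2 the remaining stops are S1 34; go to S1.
Return S1→Hub: 14.
Total = 8 + 7 + 22 + 34 + 14 = 85.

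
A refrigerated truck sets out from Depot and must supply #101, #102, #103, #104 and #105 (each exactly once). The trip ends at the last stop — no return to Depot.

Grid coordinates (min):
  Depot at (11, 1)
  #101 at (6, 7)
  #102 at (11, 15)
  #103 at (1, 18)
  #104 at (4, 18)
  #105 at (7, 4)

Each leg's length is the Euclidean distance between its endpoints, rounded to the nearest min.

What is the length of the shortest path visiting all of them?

Minimum one-way distance = 28 min.

There are 5! = 120 possible orderings.
Depot - #101 - #102 - #103 - #104 - #105: 8+9+10+3+14 = 44
Depot - #101 - #102 - #103 - #105 - #104: 8+9+10+15+14 = 56
Depot - #101 - #102 - #104 - #103 - #105: 8+9+8+3+15 = 43
Depot - #101 - #102 - #104 - #105 - #103: 8+9+8+14+15 = 54
Depot - #101 - #102 - #105 - #103 - #104: 8+9+12+15+3 = 47
Depot - #101 - #102 - #105 - #104 - #103: 8+9+12+14+3 = 46
Depot - #101 - #103 - #102 - #104 - #105: 8+12+10+8+14 = 52
Depot - #101 - #103 - #102 - #105 - #104: 8+12+10+12+14 = 56
Depot - #101 - #103 - #104 - #102 - #105: 8+12+3+8+12 = 43
Depot - #101 - #103 - #104 - #105 - #102: 8+12+3+14+12 = 49
Depot - #101 - #103 - #105 - #102 - #104: 8+12+15+12+8 = 55
Depot - #101 - #103 - #105 - #104 - #102: 8+12+15+14+8 = 57
Depot - #101 - #104 - #102 - #103 - #105: 8+11+8+10+15 = 52
Depot - #101 - #104 - #102 - #105 - #103: 8+11+8+12+15 = 54
… (106 more)
Depot - #105 - #101 - #102 - #104 - #103: 5+3+9+8+3 = 28  ← best
The minimum is 28.
One shortest path: Depot → #105 → #101 → #102 → #104 → #103.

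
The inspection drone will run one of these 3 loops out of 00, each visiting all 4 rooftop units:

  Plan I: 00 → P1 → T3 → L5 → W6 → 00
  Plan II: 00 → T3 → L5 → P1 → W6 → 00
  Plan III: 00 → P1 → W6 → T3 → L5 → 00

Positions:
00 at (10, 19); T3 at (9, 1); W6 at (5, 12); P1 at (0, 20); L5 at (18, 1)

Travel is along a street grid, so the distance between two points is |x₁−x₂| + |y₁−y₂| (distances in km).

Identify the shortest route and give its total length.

Plan I: 11 + 28 + 9 + 24 + 12 = 84
Plan II: 19 + 9 + 37 + 13 + 12 = 90
Plan III: 11 + 13 + 15 + 9 + 26 = 74

Shortest is Plan III, total 74 km.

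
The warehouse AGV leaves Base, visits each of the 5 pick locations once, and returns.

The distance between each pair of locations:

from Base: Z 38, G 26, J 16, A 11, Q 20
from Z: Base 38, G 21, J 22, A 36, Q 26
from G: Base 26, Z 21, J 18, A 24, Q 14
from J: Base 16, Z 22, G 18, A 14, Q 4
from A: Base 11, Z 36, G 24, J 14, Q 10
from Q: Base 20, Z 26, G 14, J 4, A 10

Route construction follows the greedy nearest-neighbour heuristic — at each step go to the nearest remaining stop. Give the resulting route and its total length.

At Base the remaining stops are A 11, J 16, Q 20, G 26, Z 38; go to A.
At A the remaining stops are Q 10, J 14, G 24, Z 36; go to Q.
At Q the remaining stops are J 4, G 14, Z 26; go to J.
At J the remaining stops are G 18, Z 22; go to G.
At G the remaining stops are Z 21; go to Z.
Return Z→Base: 38.
Total = 11 + 10 + 4 + 18 + 21 + 38 = 102.

Nearest-neighbour total = 102; route Base → A → Q → J → G → Z → Base.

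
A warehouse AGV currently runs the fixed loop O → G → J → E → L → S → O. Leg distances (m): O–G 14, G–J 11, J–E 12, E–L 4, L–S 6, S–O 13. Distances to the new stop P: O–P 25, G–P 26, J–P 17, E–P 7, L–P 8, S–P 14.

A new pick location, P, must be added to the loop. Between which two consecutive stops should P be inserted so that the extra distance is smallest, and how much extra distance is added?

Adding 11 m by placing P on the E–L leg.

Insertion cost between consecutive stops i–j is d(i,P) + d(P,j) − d(i,j):
  between O and G: 25 + 26 − 14 = 37
  between G and J: 26 + 17 − 11 = 32
  between J and E: 17 + 7 − 12 = 12
  between E and L: 7 + 8 − 4 = 11
  between L and S: 8 + 14 − 6 = 16
  between S and O: 14 + 25 − 13 = 26
Cheapest insertion is between E and L, adding 11.
New total = 60 + 11 = 71.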